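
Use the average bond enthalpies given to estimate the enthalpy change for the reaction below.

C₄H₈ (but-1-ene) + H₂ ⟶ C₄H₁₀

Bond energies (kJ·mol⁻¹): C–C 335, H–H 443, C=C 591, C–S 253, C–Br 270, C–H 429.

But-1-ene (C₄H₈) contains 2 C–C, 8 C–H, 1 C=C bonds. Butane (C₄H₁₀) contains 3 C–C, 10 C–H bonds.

Bonds broken (reactants):
  C–C: 2 × 335 = 670
  C–H: 8 × 429 = 3432
  C=C: 1 × 591 = 591
  H–H: 1 × 443 = 443
  Σ(broken) = 5136 kJ
Bonds formed (products):
  C–C: 3 × 335 = 1005
  C–H: 10 × 429 = 4290
  Σ(formed) = 5295 kJ
ΔH = Σ(broken) − Σ(formed) = 5136 − 5295 = −159 kJ

ΔH ≈ −159 kJ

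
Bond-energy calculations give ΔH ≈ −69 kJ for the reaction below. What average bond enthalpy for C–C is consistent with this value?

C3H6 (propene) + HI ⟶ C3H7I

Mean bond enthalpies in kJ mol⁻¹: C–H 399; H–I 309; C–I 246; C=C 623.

Let D be the C–C bond energy.
Σ(broken) = 1×D + 6×399 + 1×623 + 1×309 = 3326 + D
Σ(formed) = 2×D + 7×399 + 1×246 = 3039 + 2D
ΔH = Σ(broken) − Σ(formed) = (3326 + D) − (3039 + 2D) = +287 − D
Setting this equal to −69 kJ gives D = 356 kJ/mol.

D(C–C) ≈ 356 kJ/mol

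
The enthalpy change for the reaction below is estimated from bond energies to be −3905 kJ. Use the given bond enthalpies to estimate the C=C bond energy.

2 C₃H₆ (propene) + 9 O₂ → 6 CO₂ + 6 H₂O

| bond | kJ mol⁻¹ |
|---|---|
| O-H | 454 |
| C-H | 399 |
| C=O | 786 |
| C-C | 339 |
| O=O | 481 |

D(C=C) ≈ 590 kJ/mol

Let D be the C=C bond energy.
Σ(broken) = 2×339 + 12×399 + 2×D + 9×481 = 9795 + 2D
Σ(formed) = 12×786 + 12×454 = 14880
ΔH = Σ(broken) − Σ(formed) = (9795 + 2D) − (14880) = −5085 + 2D
Setting this equal to −3905 kJ gives 2D = 1180, so D = 590 kJ/mol.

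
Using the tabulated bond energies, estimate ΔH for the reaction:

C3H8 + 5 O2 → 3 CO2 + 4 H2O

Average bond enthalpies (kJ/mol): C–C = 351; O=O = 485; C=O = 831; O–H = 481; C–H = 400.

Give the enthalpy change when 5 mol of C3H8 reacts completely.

Bonds broken (reactants):
  C–C: 2 × 351 = 702
  C–H: 8 × 400 = 3200
  O=O: 5 × 485 = 2425
  Σ(broken) = 6327 kJ
Bonds formed (products):
  C=O: 6 × 831 = 4986
  O–H: 8 × 481 = 3848
  Σ(formed) = 8834 kJ
ΔH = Σ(broken) − Σ(formed) = 6327 − 8834 = −2507 kJ
For 5× the reaction as written: 5 × (−2507) = −12535 kJ

ΔH = −12535 kJ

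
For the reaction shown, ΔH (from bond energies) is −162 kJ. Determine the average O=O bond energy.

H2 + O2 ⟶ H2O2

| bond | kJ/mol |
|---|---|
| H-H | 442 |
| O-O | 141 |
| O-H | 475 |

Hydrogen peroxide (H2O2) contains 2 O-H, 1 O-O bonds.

D(O=O) ≈ 487 kJ/mol

Let D be the O=O bond energy.
Σ(broken) = 1×442 + 1×D = 442 + D
Σ(formed) = 2×475 + 1×141 = 1091
ΔH = Σ(broken) − Σ(formed) = (442 + D) − (1091) = −649 + D
Setting this equal to −162 kJ gives D = 487 kJ/mol.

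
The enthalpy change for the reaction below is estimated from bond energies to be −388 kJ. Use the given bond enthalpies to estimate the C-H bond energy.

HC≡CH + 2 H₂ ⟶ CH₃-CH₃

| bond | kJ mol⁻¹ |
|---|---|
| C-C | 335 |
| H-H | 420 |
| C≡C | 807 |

Let D be the C-H bond energy.
Σ(broken) = 1×807 + 2×D + 2×420 = 1647 + 2D
Σ(formed) = 1×335 + 6×D = 335 + 6D
ΔH = Σ(broken) − Σ(formed) = (1647 + 2D) − (335 + 6D) = +1312 − 4D
Setting this equal to −388 kJ gives 4D = 1700, so D = 425 kJ/mol.

D(C-H) ≈ 425 kJ/mol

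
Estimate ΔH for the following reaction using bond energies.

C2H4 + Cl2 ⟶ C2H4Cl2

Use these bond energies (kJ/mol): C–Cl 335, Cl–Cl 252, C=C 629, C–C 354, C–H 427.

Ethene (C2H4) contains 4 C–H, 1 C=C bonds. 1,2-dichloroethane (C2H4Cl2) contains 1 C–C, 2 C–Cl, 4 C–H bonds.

ΔH ≈ −143 kJ

Bonds broken (reactants):
  C–H: 4 × 427 = 1708
  C=C: 1 × 629 = 629
  Cl–Cl: 1 × 252 = 252
  Σ(broken) = 2589 kJ
Bonds formed (products):
  C–C: 1 × 354 = 354
  C–Cl: 2 × 335 = 670
  C–H: 4 × 427 = 1708
  Σ(formed) = 2732 kJ
ΔH = Σ(broken) − Σ(formed) = 2589 − 2732 = −143 kJ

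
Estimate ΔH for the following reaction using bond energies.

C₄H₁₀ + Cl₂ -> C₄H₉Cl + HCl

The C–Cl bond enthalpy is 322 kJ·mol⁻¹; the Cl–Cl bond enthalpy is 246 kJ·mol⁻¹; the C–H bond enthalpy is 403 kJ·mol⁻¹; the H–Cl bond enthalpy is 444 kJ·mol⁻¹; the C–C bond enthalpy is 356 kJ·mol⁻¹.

ΔH ≈ −117 kJ

Bonds broken (reactants):
  C–C: 3 × 356 = 1068
  C–H: 10 × 403 = 4030
  Cl–Cl: 1 × 246 = 246
  Σ(broken) = 5344 kJ
Bonds formed (products):
  C–C: 3 × 356 = 1068
  C–Cl: 1 × 322 = 322
  C–H: 9 × 403 = 3627
  H–Cl: 1 × 444 = 444
  Σ(formed) = 5461 kJ
ΔH = Σ(broken) − Σ(formed) = 5344 − 5461 = −117 kJ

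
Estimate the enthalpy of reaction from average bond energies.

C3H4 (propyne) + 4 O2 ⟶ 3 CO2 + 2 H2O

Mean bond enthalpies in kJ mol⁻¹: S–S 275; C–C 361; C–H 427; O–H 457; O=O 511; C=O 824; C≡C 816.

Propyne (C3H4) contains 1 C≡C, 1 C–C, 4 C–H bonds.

Bonds broken (reactants):
  C≡C: 1 × 816 = 816
  C–C: 1 × 361 = 361
  C–H: 4 × 427 = 1708
  O=O: 4 × 511 = 2044
  Σ(broken) = 4929 kJ
Bonds formed (products):
  C=O: 6 × 824 = 4944
  O–H: 4 × 457 = 1828
  Σ(formed) = 6772 kJ
ΔH = Σ(broken) − Σ(formed) = 4929 − 6772 = −1843 kJ

ΔH ≈ −1843 kJ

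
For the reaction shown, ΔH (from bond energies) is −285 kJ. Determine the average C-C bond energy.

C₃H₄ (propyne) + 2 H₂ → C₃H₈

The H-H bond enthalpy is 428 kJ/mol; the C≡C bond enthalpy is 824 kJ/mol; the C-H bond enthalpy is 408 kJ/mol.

Let D be the C-C bond energy.
Σ(broken) = 1×824 + 1×D + 4×408 + 2×428 = 3312 + D
Σ(formed) = 2×D + 8×408 = 3264 + 2D
ΔH = Σ(broken) − Σ(formed) = (3312 + D) − (3264 + 2D) = +48 − D
Setting this equal to −285 kJ gives D = 333 kJ/mol.

D(C-C) ≈ 333 kJ/mol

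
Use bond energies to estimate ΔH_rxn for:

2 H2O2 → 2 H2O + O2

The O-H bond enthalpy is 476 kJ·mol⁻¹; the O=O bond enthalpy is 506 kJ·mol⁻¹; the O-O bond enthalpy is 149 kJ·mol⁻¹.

Bonds broken (reactants):
  O-H: 4 × 476 = 1904
  O-O: 2 × 149 = 298
  Σ(broken) = 2202 kJ
Bonds formed (products):
  O-H: 4 × 476 = 1904
  O=O: 1 × 506 = 506
  Σ(formed) = 2410 kJ
ΔH = Σ(broken) − Σ(formed) = 2202 − 2410 = −208 kJ

ΔH ≈ −208 kJ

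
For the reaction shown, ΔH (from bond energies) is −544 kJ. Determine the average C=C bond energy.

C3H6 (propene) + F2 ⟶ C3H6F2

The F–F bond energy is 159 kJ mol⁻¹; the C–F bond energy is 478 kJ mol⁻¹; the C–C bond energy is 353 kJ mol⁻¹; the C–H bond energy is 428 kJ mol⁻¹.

D(C=C) ≈ 606 kJ/mol

Let D be the C=C bond energy.
Σ(broken) = 1×353 + 6×428 + 1×D + 1×159 = 3080 + D
Σ(formed) = 2×353 + 2×478 + 6×428 = 4230
ΔH = Σ(broken) − Σ(formed) = (3080 + D) − (4230) = −1150 + D
Setting this equal to −544 kJ gives D = 606 kJ/mol.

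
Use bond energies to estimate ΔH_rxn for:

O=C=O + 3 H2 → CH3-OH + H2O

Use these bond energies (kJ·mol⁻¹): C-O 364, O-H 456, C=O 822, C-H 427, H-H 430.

ΔH ≈ −79 kJ

Bonds broken (reactants):
  C=O: 2 × 822 = 1644
  H-H: 3 × 430 = 1290
  Σ(broken) = 2934 kJ
Bonds formed (products):
  C-H: 3 × 427 = 1281
  C-O: 1 × 364 = 364
  O-H: 3 × 456 = 1368
  Σ(formed) = 3013 kJ
ΔH = Σ(broken) − Σ(formed) = 2934 − 3013 = −79 kJ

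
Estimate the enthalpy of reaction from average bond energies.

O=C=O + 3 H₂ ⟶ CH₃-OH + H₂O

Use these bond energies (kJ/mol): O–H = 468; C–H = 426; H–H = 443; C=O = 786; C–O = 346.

Bonds broken (reactants):
  C=O: 2 × 786 = 1572
  H–H: 3 × 443 = 1329
  Σ(broken) = 2901 kJ
Bonds formed (products):
  C–H: 3 × 426 = 1278
  C–O: 1 × 346 = 346
  O–H: 3 × 468 = 1404
  Σ(formed) = 3028 kJ
ΔH = Σ(broken) − Σ(formed) = 2901 − 3028 = −127 kJ

ΔH ≈ −127 kJ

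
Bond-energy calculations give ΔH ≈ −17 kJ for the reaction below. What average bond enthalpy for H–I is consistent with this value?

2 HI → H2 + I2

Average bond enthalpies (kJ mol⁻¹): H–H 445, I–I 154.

D(H–I) ≈ 291 kJ/mol

Let D be the H–I bond energy.
Σ(broken) = 2×D = 2D
Σ(formed) = 1×445 + 1×154 = 599
ΔH = Σ(broken) − Σ(formed) = (2D) − (599) = −599 + 2D
Setting this equal to −17 kJ gives 2D = 582, so D = 291 kJ/mol.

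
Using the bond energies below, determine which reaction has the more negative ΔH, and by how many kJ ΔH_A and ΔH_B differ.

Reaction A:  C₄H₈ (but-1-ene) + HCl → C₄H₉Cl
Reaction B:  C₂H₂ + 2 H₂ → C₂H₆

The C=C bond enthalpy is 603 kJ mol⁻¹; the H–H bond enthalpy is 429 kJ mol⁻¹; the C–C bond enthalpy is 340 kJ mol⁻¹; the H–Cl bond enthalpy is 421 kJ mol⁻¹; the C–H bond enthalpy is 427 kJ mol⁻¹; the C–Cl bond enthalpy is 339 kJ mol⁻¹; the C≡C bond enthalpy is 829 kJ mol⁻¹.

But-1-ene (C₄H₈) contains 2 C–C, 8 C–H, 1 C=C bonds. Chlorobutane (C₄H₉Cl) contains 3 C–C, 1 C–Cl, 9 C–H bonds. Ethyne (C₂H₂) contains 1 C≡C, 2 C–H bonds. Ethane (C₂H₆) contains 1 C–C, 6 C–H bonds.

Reaction B, by 279 kJ

Reaction A:
  Bonds broken (reactants):
    C–C: 2 × 340 = 680
    C–H: 8 × 427 = 3416
    C=C: 1 × 603 = 603
    H–Cl: 1 × 421 = 421
    Σ(broken) = 5120 kJ
  Bonds formed (products):
    C–C: 3 × 340 = 1020
    C–Cl: 1 × 339 = 339
    C–H: 9 × 427 = 3843
    Σ(formed) = 5202 kJ
  ΔH_A = 5120 − 5202 = −82 kJ
Reaction B:
  Bonds broken (reactants):
    C≡C: 1 × 829 = 829
    C–H: 2 × 427 = 854
    H–H: 2 × 429 = 858
    Σ(broken) = 2541 kJ
  Bonds formed (products):
    C–C: 1 × 340 = 340
    C–H: 6 × 427 = 2562
    Σ(formed) = 2902 kJ
  ΔH_B = 2541 − 2902 = −361 kJ
ΔH_A − ΔH_B = +279 kJ, so reaction B has the more negative ΔH; |ΔH_A − ΔH_B| = 279 kJ.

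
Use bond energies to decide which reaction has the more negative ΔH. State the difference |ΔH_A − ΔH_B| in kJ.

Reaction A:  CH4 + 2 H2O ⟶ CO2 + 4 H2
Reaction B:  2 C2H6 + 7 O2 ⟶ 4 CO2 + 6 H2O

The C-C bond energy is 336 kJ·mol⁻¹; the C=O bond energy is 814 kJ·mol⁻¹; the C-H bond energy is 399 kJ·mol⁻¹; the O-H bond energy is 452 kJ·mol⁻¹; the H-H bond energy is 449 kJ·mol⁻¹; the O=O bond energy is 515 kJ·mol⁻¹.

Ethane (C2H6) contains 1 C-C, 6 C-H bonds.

Reaction A:
  Bonds broken (reactants):
    C-H: 4 × 399 = 1596
    O-H: 4 × 452 = 1808
    Σ(broken) = 3404 kJ
  Bonds formed (products):
    C=O: 2 × 814 = 1628
    H-H: 4 × 449 = 1796
    Σ(formed) = 3424 kJ
  ΔH_A = 3404 − 3424 = −20 kJ
Reaction B:
  Bonds broken (reactants):
    C-C: 2 × 336 = 672
    C-H: 12 × 399 = 4788
    O=O: 7 × 515 = 3605
    Σ(broken) = 9065 kJ
  Bonds formed (products):
    C=O: 8 × 814 = 6512
    O-H: 12 × 452 = 5424
    Σ(formed) = 11936 kJ
  ΔH_B = 9065 − 11936 = −2871 kJ
ΔH_A − ΔH_B = +2851 kJ, so reaction B has the more negative ΔH; |ΔH_A − ΔH_B| = 2851 kJ.

Reaction B, by 2851 kJ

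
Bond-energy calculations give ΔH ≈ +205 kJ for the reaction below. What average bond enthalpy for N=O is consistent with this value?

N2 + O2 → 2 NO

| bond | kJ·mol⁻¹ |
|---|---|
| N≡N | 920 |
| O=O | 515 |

Let D be the N=O bond energy.
Σ(broken) = 1×920 + 1×515 = 1435
Σ(formed) = 2×D = 2D
ΔH = Σ(broken) − Σ(formed) = (1435) − (2D) = +1435 − 2D
Setting this equal to +205 kJ gives 2D = 1230, so D = 615 kJ/mol.

D(N=O) ≈ 615 kJ/mol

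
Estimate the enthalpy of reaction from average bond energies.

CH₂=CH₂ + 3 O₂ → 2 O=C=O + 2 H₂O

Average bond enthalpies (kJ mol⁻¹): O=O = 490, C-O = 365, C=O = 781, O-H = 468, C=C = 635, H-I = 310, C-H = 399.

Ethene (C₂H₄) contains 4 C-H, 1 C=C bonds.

ΔH ≈ −1295 kJ

Bonds broken (reactants):
  C-H: 4 × 399 = 1596
  C=C: 1 × 635 = 635
  O=O: 3 × 490 = 1470
  Σ(broken) = 3701 kJ
Bonds formed (products):
  C=O: 4 × 781 = 3124
  O-H: 4 × 468 = 1872
  Σ(formed) = 4996 kJ
ΔH = Σ(broken) − Σ(formed) = 3701 − 4996 = −1295 kJ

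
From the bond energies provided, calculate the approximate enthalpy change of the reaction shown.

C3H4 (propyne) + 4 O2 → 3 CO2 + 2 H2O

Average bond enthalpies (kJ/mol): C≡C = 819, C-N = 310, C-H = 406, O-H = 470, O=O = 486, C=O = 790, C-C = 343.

ΔH ≈ −1890 kJ

Bonds broken (reactants):
  C≡C: 1 × 819 = 819
  C-C: 1 × 343 = 343
  C-H: 4 × 406 = 1624
  O=O: 4 × 486 = 1944
  Σ(broken) = 4730 kJ
Bonds formed (products):
  C=O: 6 × 790 = 4740
  O-H: 4 × 470 = 1880
  Σ(formed) = 6620 kJ
ΔH = Σ(broken) − Σ(formed) = 4730 − 6620 = −1890 kJ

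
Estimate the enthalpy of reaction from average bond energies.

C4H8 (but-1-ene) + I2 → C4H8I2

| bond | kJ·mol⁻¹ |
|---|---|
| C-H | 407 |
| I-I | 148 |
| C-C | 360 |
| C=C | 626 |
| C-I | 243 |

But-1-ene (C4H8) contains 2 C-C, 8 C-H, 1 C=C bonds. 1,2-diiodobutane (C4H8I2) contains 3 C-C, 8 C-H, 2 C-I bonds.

Bonds broken (reactants):
  C-C: 2 × 360 = 720
  C-H: 8 × 407 = 3256
  C=C: 1 × 626 = 626
  I-I: 1 × 148 = 148
  Σ(broken) = 4750 kJ
Bonds formed (products):
  C-C: 3 × 360 = 1080
  C-H: 8 × 407 = 3256
  C-I: 2 × 243 = 486
  Σ(formed) = 4822 kJ
ΔH = Σ(broken) − Σ(formed) = 4750 − 4822 = −72 kJ

ΔH ≈ −72 kJ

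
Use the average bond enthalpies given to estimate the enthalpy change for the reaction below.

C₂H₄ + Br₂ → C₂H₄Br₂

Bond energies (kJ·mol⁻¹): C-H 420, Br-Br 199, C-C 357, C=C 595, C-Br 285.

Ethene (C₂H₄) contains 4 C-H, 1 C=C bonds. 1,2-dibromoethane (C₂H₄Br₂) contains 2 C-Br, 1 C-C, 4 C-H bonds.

ΔH ≈ −133 kJ

Bonds broken (reactants):
  Br-Br: 1 × 199 = 199
  C-H: 4 × 420 = 1680
  C=C: 1 × 595 = 595
  Σ(broken) = 2474 kJ
Bonds formed (products):
  C-Br: 2 × 285 = 570
  C-C: 1 × 357 = 357
  C-H: 4 × 420 = 1680
  Σ(formed) = 2607 kJ
ΔH = Σ(broken) − Σ(formed) = 2474 − 2607 = −133 kJ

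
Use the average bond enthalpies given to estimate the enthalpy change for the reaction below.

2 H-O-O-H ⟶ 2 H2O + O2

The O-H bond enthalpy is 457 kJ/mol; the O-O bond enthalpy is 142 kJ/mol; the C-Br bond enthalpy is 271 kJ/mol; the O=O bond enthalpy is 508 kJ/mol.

ΔH ≈ −224 kJ

Bonds broken (reactants):
  O-H: 4 × 457 = 1828
  O-O: 2 × 142 = 284
  Σ(broken) = 2112 kJ
Bonds formed (products):
  O-H: 4 × 457 = 1828
  O=O: 1 × 508 = 508
  Σ(formed) = 2336 kJ
ΔH = Σ(broken) − Σ(formed) = 2112 − 2336 = −224 kJ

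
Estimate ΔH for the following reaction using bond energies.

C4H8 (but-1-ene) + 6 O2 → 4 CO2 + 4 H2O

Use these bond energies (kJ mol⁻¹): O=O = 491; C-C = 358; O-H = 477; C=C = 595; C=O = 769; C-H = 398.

ΔH ≈ −2527 kJ

Bonds broken (reactants):
  C-C: 2 × 358 = 716
  C-H: 8 × 398 = 3184
  C=C: 1 × 595 = 595
  O=O: 6 × 491 = 2946
  Σ(broken) = 7441 kJ
Bonds formed (products):
  C=O: 8 × 769 = 6152
  O-H: 8 × 477 = 3816
  Σ(formed) = 9968 kJ
ΔH = Σ(broken) − Σ(formed) = 7441 − 9968 = −2527 kJ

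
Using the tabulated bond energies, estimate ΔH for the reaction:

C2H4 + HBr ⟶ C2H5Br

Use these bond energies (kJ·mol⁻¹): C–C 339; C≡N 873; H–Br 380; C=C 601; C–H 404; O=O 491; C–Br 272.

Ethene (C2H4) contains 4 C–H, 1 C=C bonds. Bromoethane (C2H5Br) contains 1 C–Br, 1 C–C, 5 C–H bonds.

ΔH ≈ −34 kJ

Bonds broken (reactants):
  C–H: 4 × 404 = 1616
  C=C: 1 × 601 = 601
  H–Br: 1 × 380 = 380
  Σ(broken) = 2597 kJ
Bonds formed (products):
  C–Br: 1 × 272 = 272
  C–C: 1 × 339 = 339
  C–H: 5 × 404 = 2020
  Σ(formed) = 2631 kJ
ΔH = Σ(broken) − Σ(formed) = 2597 − 2631 = −34 kJ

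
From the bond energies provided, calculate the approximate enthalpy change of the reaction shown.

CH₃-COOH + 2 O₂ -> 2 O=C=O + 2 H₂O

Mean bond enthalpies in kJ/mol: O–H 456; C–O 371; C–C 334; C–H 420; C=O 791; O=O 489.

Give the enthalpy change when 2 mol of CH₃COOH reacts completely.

Bonds broken (reactants):
  C–C: 1 × 334 = 334
  C–H: 3 × 420 = 1260
  C–O: 1 × 371 = 371
  C=O: 1 × 791 = 791
  O–H: 1 × 456 = 456
  O=O: 2 × 489 = 978
  Σ(broken) = 4190 kJ
Bonds formed (products):
  C=O: 4 × 791 = 3164
  O–H: 4 × 456 = 1824
  Σ(formed) = 4988 kJ
ΔH = Σ(broken) − Σ(formed) = 4190 − 4988 = −798 kJ
For 2× the reaction as written: 2 × (−798) = −1596 kJ

ΔH = −1596 kJ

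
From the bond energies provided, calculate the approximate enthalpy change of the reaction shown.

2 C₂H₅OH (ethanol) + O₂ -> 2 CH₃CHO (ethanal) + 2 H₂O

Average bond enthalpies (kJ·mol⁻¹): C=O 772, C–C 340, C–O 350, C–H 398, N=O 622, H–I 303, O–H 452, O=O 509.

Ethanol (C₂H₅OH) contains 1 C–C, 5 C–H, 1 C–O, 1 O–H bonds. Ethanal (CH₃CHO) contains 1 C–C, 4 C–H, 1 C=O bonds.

Bonds broken (reactants):
  C–C: 2 × 340 = 680
  C–H: 10 × 398 = 3980
  C–O: 2 × 350 = 700
  O–H: 2 × 452 = 904
  O=O: 1 × 509 = 509
  Σ(broken) = 6773 kJ
Bonds formed (products):
  C–C: 2 × 340 = 680
  C–H: 8 × 398 = 3184
  C=O: 2 × 772 = 1544
  O–H: 4 × 452 = 1808
  Σ(formed) = 7216 kJ
ΔH = Σ(broken) − Σ(formed) = 6773 − 7216 = −443 kJ

ΔH ≈ −443 kJ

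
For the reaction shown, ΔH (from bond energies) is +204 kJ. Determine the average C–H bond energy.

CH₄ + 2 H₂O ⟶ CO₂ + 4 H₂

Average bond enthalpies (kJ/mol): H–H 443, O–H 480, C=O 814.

Let D be the C–H bond energy.
Σ(broken) = 4×D + 4×480 = 1920 + 4D
Σ(formed) = 2×814 + 4×443 = 3400
ΔH = Σ(broken) − Σ(formed) = (1920 + 4D) − (3400) = −1480 + 4D
Setting this equal to +204 kJ gives 4D = 1684, so D = 421 kJ/mol.

D(C–H) ≈ 421 kJ/mol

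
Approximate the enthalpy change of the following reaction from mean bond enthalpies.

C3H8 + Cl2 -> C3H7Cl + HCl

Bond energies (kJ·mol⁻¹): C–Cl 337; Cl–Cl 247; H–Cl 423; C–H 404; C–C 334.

Bonds broken (reactants):
  C–C: 2 × 334 = 668
  C–H: 8 × 404 = 3232
  Cl–Cl: 1 × 247 = 247
  Σ(broken) = 4147 kJ
Bonds formed (products):
  C–C: 2 × 334 = 668
  C–Cl: 1 × 337 = 337
  C–H: 7 × 404 = 2828
  H–Cl: 1 × 423 = 423
  Σ(formed) = 4256 kJ
ΔH = Σ(broken) − Σ(formed) = 4147 − 4256 = −109 kJ

ΔH ≈ −109 kJ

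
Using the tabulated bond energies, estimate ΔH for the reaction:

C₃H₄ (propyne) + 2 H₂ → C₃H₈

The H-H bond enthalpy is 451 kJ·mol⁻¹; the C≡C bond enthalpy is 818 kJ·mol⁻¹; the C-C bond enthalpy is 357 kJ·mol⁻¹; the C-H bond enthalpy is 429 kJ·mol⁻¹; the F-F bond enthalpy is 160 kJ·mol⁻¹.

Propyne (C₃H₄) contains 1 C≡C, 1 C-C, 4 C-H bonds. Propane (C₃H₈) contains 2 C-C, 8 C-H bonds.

ΔH ≈ −353 kJ

Bonds broken (reactants):
  C≡C: 1 × 818 = 818
  C-C: 1 × 357 = 357
  C-H: 4 × 429 = 1716
  H-H: 2 × 451 = 902
  Σ(broken) = 3793 kJ
Bonds formed (products):
  C-C: 2 × 357 = 714
  C-H: 8 × 429 = 3432
  Σ(formed) = 4146 kJ
ΔH = Σ(broken) − Σ(formed) = 3793 − 4146 = −353 kJ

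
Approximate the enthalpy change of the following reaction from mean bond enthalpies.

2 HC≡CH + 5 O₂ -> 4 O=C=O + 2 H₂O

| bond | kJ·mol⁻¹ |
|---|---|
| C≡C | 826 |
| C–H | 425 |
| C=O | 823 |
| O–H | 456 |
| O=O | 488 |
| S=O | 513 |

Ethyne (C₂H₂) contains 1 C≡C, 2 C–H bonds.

ΔH ≈ −2616 kJ

Bonds broken (reactants):
  C≡C: 2 × 826 = 1652
  C–H: 4 × 425 = 1700
  O=O: 5 × 488 = 2440
  Σ(broken) = 5792 kJ
Bonds formed (products):
  C=O: 8 × 823 = 6584
  O–H: 4 × 456 = 1824
  Σ(formed) = 8408 kJ
ΔH = Σ(broken) − Σ(formed) = 5792 − 8408 = −2616 kJ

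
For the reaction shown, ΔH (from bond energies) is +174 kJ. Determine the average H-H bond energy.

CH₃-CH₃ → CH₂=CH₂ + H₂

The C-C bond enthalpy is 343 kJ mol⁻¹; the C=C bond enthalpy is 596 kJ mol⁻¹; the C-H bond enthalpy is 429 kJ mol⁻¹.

Let D be the H-H bond energy.
Σ(broken) = 1×343 + 6×429 = 2917
Σ(formed) = 4×429 + 1×596 + 1×D = 2312 + D
ΔH = Σ(broken) − Σ(formed) = (2917) − (2312 + D) = +605 − D
Setting this equal to +174 kJ gives D = 431 kJ/mol.

D(H-H) ≈ 431 kJ/mol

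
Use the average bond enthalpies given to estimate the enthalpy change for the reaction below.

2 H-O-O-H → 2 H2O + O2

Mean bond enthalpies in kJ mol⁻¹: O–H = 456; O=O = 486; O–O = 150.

ΔH ≈ −186 kJ

Bonds broken (reactants):
  O–H: 4 × 456 = 1824
  O–O: 2 × 150 = 300
  Σ(broken) = 2124 kJ
Bonds formed (products):
  O–H: 4 × 456 = 1824
  O=O: 1 × 486 = 486
  Σ(formed) = 2310 kJ
ΔH = Σ(broken) − Σ(formed) = 2124 − 2310 = −186 kJ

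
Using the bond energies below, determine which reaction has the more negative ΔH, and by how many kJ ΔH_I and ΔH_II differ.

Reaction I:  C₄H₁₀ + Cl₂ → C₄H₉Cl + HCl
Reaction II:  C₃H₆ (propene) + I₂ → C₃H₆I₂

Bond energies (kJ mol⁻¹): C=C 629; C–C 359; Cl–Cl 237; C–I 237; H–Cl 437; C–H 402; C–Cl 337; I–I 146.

Reaction I:
  Bonds broken (reactants):
    C–C: 3 × 359 = 1077
    C–H: 10 × 402 = 4020
    Cl–Cl: 1 × 237 = 237
    Σ(broken) = 5334 kJ
  Bonds formed (products):
    C–C: 3 × 359 = 1077
    C–Cl: 1 × 337 = 337
    C–H: 9 × 402 = 3618
    H–Cl: 1 × 437 = 437
    Σ(formed) = 5469 kJ
  ΔH_I = 5334 − 5469 = −135 kJ
Reaction II:
  Bonds broken (reactants):
    C–C: 1 × 359 = 359
    C–H: 6 × 402 = 2412
    C=C: 1 × 629 = 629
    I–I: 1 × 146 = 146
    Σ(broken) = 3546 kJ
  Bonds formed (products):
    C–C: 2 × 359 = 718
    C–H: 6 × 402 = 2412
    C–I: 2 × 237 = 474
    Σ(formed) = 3604 kJ
  ΔH_II = 3546 − 3604 = −58 kJ
ΔH_I − ΔH_II = −77 kJ, so reaction I has the more negative ΔH; |ΔH_I − ΔH_II| = 77 kJ.

Reaction I, by 77 kJ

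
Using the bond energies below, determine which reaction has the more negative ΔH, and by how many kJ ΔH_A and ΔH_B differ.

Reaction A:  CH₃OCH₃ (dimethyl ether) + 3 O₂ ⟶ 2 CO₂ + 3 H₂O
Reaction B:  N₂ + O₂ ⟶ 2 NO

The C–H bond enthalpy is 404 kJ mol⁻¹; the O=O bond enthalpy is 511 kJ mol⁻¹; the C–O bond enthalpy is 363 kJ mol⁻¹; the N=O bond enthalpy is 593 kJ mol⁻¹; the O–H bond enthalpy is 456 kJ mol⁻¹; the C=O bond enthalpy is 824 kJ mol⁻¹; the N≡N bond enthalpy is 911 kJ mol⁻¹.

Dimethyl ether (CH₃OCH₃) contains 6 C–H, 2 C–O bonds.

Reaction A:
  Bonds broken (reactants):
    C–H: 6 × 404 = 2424
    C–O: 2 × 363 = 726
    O=O: 3 × 511 = 1533
    Σ(broken) = 4683 kJ
  Bonds formed (products):
    C=O: 4 × 824 = 3296
    O–H: 6 × 456 = 2736
    Σ(formed) = 6032 kJ
  ΔH_A = 4683 − 6032 = −1349 kJ
Reaction B:
  Bonds broken (reactants):
    N≡N: 1 × 911 = 911
    O=O: 1 × 511 = 511
    Σ(broken) = 1422 kJ
  Bonds formed (products):
    N=O: 2 × 593 = 1186
    Σ(formed) = 1186 kJ
  ΔH_B = 1422 − 1186 = +236 kJ
ΔH_A − ΔH_B = −1585 kJ, so reaction A has the more negative ΔH; |ΔH_A − ΔH_B| = 1585 kJ.

Reaction A, by 1585 kJ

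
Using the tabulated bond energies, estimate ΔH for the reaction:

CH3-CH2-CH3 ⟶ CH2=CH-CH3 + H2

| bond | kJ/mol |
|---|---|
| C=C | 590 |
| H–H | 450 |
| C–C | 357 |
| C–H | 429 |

Bonds broken (reactants):
  C–C: 2 × 357 = 714
  C–H: 8 × 429 = 3432
  Σ(broken) = 4146 kJ
Bonds formed (products):
  C–C: 1 × 357 = 357
  C–H: 6 × 429 = 2574
  C=C: 1 × 590 = 590
  H–H: 1 × 450 = 450
  Σ(formed) = 3971 kJ
ΔH = Σ(broken) − Σ(formed) = 4146 − 3971 = +175 kJ

ΔH ≈ +175 kJ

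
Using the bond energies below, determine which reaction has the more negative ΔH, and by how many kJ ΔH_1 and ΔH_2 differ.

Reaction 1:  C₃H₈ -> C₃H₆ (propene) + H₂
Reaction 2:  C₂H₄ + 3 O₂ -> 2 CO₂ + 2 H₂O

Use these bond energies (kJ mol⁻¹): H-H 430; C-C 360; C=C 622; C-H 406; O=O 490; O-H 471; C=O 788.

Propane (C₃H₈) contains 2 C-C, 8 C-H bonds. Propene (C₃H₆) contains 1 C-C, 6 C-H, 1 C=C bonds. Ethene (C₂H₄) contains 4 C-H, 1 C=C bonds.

Reaction 1:
  Bonds broken (reactants):
    C-C: 2 × 360 = 720
    C-H: 8 × 406 = 3248
    Σ(broken) = 3968 kJ
  Bonds formed (products):
    C-C: 1 × 360 = 360
    C-H: 6 × 406 = 2436
    C=C: 1 × 622 = 622
    H-H: 1 × 430 = 430
    Σ(formed) = 3848 kJ
  ΔH_1 = 3968 − 3848 = +120 kJ
Reaction 2:
  Bonds broken (reactants):
    C-H: 4 × 406 = 1624
    C=C: 1 × 622 = 622
    O=O: 3 × 490 = 1470
    Σ(broken) = 3716 kJ
  Bonds formed (products):
    C=O: 4 × 788 = 3152
    O-H: 4 × 471 = 1884
    Σ(formed) = 5036 kJ
  ΔH_2 = 3716 − 5036 = −1320 kJ
ΔH_1 − ΔH_2 = +1440 kJ, so reaction 2 has the more negative ΔH; |ΔH_1 − ΔH_2| = 1440 kJ.

Reaction 2, by 1440 kJ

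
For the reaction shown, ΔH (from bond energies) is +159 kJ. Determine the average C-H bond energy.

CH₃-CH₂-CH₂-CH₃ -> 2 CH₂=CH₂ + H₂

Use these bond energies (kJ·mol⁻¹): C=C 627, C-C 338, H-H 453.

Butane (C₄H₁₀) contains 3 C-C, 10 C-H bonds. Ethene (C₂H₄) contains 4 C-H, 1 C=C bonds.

Let D be the C-H bond energy.
Σ(broken) = 3×338 + 10×D = 1014 + 10D
Σ(formed) = 8×D + 2×627 + 1×453 = 1707 + 8D
ΔH = Σ(broken) − Σ(formed) = (1014 + 10D) − (1707 + 8D) = −693 + 2D
Setting this equal to +159 kJ gives 2D = 852, so D = 426 kJ/mol.

D(C-H) ≈ 426 kJ/mol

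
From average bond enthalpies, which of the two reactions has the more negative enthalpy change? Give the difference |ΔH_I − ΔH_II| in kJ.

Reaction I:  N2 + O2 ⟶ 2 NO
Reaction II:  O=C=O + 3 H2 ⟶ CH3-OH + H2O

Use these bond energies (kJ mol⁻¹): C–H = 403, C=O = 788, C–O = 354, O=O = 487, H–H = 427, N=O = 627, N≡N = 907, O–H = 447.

Reaction I:
  Bonds broken (reactants):
    N≡N: 1 × 907 = 907
    O=O: 1 × 487 = 487
    Σ(broken) = 1394 kJ
  Bonds formed (products):
    N=O: 2 × 627 = 1254
    Σ(formed) = 1254 kJ
  ΔH_I = 1394 − 1254 = +140 kJ
Reaction II:
  Bonds broken (reactants):
    C=O: 2 × 788 = 1576
    H–H: 3 × 427 = 1281
    Σ(broken) = 2857 kJ
  Bonds formed (products):
    C–H: 3 × 403 = 1209
    C–O: 1 × 354 = 354
    O–H: 3 × 447 = 1341
    Σ(formed) = 2904 kJ
  ΔH_II = 2857 − 2904 = −47 kJ
ΔH_I − ΔH_II = +187 kJ, so reaction II has the more negative ΔH; |ΔH_I − ΔH_II| = 187 kJ.

Reaction II, by 187 kJ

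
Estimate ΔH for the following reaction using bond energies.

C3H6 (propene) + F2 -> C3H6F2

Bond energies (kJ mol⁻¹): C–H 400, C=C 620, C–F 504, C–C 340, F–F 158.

ΔH ≈ −570 kJ

Bonds broken (reactants):
  C–C: 1 × 340 = 340
  C–H: 6 × 400 = 2400
  C=C: 1 × 620 = 620
  F–F: 1 × 158 = 158
  Σ(broken) = 3518 kJ
Bonds formed (products):
  C–C: 2 × 340 = 680
  C–F: 2 × 504 = 1008
  C–H: 6 × 400 = 2400
  Σ(formed) = 4088 kJ
ΔH = Σ(broken) − Σ(formed) = 3518 − 4088 = −570 kJ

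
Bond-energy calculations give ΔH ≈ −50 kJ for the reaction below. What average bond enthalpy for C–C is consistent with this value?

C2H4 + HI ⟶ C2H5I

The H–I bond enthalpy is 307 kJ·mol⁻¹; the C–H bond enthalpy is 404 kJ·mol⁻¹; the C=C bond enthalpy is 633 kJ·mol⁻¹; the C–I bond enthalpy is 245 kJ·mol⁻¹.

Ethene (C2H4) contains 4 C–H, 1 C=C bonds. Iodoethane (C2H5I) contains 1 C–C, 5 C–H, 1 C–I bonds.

D(C–C) ≈ 341 kJ/mol

Let D be the C–C bond energy.
Σ(broken) = 4×404 + 1×633 + 1×307 = 2556
Σ(formed) = 1×D + 5×404 + 1×245 = 2265 + D
ΔH = Σ(broken) − Σ(formed) = (2556) − (2265 + D) = +291 − D
Setting this equal to −50 kJ gives D = 341 kJ/mol.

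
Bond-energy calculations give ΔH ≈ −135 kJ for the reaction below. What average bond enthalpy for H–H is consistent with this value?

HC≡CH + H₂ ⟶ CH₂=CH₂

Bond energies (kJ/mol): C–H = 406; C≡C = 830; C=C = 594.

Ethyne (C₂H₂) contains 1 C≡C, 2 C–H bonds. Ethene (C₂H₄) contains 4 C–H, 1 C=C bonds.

Let D be the H–H bond energy.
Σ(broken) = 1×830 + 2×406 + 1×D = 1642 + D
Σ(formed) = 4×406 + 1×594 = 2218
ΔH = Σ(broken) − Σ(formed) = (1642 + D) − (2218) = −576 + D
Setting this equal to −135 kJ gives D = 441 kJ/mol.

D(H–H) ≈ 441 kJ/mol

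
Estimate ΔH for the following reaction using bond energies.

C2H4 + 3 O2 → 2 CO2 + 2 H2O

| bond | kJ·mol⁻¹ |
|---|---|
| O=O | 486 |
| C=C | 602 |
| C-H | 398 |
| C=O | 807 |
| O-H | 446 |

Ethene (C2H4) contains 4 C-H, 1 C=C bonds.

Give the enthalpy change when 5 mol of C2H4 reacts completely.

ΔH = −6800 kJ

Bonds broken (reactants):
  C-H: 4 × 398 = 1592
  C=C: 1 × 602 = 602
  O=O: 3 × 486 = 1458
  Σ(broken) = 3652 kJ
Bonds formed (products):
  C=O: 4 × 807 = 3228
  O-H: 4 × 446 = 1784
  Σ(formed) = 5012 kJ
ΔH = Σ(broken) − Σ(formed) = 3652 − 5012 = −1360 kJ
For 5× the reaction as written: 5 × (−1360) = −6800 kJ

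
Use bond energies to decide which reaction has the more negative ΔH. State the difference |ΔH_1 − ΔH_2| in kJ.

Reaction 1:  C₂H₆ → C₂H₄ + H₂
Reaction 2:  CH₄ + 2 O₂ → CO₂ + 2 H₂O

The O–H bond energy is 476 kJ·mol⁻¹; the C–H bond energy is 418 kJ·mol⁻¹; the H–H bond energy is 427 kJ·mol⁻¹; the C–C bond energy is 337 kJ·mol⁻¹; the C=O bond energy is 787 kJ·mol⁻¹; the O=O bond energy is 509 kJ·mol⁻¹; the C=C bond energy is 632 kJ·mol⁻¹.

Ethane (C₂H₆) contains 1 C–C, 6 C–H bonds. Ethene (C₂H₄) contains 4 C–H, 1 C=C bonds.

Reaction 2, by 902 kJ

Reaction 1:
  Bonds broken (reactants):
    C–C: 1 × 337 = 337
    C–H: 6 × 418 = 2508
    Σ(broken) = 2845 kJ
  Bonds formed (products):
    C–H: 4 × 418 = 1672
    C=C: 1 × 632 = 632
    H–H: 1 × 427 = 427
    Σ(formed) = 2731 kJ
  ΔH_1 = 2845 − 2731 = +114 kJ
Reaction 2:
  Bonds broken (reactants):
    C–H: 4 × 418 = 1672
    O=O: 2 × 509 = 1018
    Σ(broken) = 2690 kJ
  Bonds formed (products):
    C=O: 2 × 787 = 1574
    O–H: 4 × 476 = 1904
    Σ(formed) = 3478 kJ
  ΔH_2 = 2690 − 3478 = −788 kJ
ΔH_1 − ΔH_2 = +902 kJ, so reaction 2 has the more negative ΔH; |ΔH_1 − ΔH_2| = 902 kJ.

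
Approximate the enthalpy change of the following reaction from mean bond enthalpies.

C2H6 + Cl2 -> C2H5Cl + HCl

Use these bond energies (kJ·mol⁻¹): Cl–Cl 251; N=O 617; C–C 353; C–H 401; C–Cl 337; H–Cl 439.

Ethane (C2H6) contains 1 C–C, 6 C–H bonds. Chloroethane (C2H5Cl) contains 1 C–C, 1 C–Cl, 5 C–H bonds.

ΔH ≈ −124 kJ

Bonds broken (reactants):
  C–C: 1 × 353 = 353
  C–H: 6 × 401 = 2406
  Cl–Cl: 1 × 251 = 251
  Σ(broken) = 3010 kJ
Bonds formed (products):
  C–C: 1 × 353 = 353
  C–Cl: 1 × 337 = 337
  C–H: 5 × 401 = 2005
  H–Cl: 1 × 439 = 439
  Σ(formed) = 3134 kJ
ΔH = Σ(broken) − Σ(formed) = 3010 − 3134 = −124 kJ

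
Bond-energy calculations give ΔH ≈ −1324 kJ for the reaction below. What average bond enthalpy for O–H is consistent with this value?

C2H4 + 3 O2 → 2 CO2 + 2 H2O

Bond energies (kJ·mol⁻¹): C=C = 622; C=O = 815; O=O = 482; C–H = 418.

D(O–H) ≈ 451 kJ/mol

Let D be the O–H bond energy.
Σ(broken) = 4×418 + 1×622 + 3×482 = 3740
Σ(formed) = 4×815 + 4×D = 3260 + 4D
ΔH = Σ(broken) − Σ(formed) = (3740) − (3260 + 4D) = +480 − 4D
Setting this equal to −1324 kJ gives 4D = 1804, so D = 451 kJ/mol.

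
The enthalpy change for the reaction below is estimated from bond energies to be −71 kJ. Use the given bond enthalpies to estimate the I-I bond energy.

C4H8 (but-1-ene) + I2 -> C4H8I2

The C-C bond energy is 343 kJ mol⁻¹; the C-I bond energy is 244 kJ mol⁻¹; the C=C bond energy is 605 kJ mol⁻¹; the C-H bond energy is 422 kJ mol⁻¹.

D(I-I) ≈ 155 kJ/mol

Let D be the I-I bond energy.
Σ(broken) = 2×343 + 8×422 + 1×605 + 1×D = 4667 + D
Σ(formed) = 3×343 + 8×422 + 2×244 = 4893
ΔH = Σ(broken) − Σ(formed) = (4667 + D) − (4893) = −226 + D
Setting this equal to −71 kJ gives D = 155 kJ/mol.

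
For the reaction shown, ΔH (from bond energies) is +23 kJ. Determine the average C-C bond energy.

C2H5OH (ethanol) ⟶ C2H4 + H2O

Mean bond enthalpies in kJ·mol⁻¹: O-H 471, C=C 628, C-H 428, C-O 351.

D(C-C) ≈ 343 kJ/mol

Let D be the C-C bond energy.
Σ(broken) = 1×D + 5×428 + 1×351 + 1×471 = 2962 + D
Σ(formed) = 4×428 + 1×628 + 2×471 = 3282
ΔH = Σ(broken) − Σ(formed) = (2962 + D) − (3282) = −320 + D
Setting this equal to +23 kJ gives D = 343 kJ/mol.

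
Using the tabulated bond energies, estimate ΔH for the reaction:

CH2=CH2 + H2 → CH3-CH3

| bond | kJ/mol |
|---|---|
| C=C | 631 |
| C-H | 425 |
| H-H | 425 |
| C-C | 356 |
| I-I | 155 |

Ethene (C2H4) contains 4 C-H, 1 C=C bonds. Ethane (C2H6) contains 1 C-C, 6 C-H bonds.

Bonds broken (reactants):
  C-H: 4 × 425 = 1700
  C=C: 1 × 631 = 631
  H-H: 1 × 425 = 425
  Σ(broken) = 2756 kJ
Bonds formed (products):
  C-C: 1 × 356 = 356
  C-H: 6 × 425 = 2550
  Σ(formed) = 2906 kJ
ΔH = Σ(broken) − Σ(formed) = 2756 − 2906 = −150 kJ

ΔH ≈ −150 kJ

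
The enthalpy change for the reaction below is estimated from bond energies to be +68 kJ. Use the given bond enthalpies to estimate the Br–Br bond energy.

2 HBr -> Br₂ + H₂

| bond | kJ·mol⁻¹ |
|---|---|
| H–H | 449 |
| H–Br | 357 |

Let D be the Br–Br bond energy.
Σ(broken) = 2×357 = 714
Σ(formed) = 1×D + 1×449 = 449 + D
ΔH = Σ(broken) − Σ(formed) = (714) − (449 + D) = +265 − D
Setting this equal to +68 kJ gives D = 197 kJ/mol.

D(Br–Br) ≈ 197 kJ/mol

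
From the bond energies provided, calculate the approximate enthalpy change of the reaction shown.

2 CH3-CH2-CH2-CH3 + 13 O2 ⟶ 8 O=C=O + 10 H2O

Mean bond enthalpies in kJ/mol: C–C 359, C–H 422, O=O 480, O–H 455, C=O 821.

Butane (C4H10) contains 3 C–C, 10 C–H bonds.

ΔH ≈ −5402 kJ

Bonds broken (reactants):
  C–C: 6 × 359 = 2154
  C–H: 20 × 422 = 8440
  O=O: 13 × 480 = 6240
  Σ(broken) = 16834 kJ
Bonds formed (products):
  C=O: 16 × 821 = 13136
  O–H: 20 × 455 = 9100
  Σ(formed) = 22236 kJ
ΔH = Σ(broken) − Σ(formed) = 16834 − 22236 = −5402 kJ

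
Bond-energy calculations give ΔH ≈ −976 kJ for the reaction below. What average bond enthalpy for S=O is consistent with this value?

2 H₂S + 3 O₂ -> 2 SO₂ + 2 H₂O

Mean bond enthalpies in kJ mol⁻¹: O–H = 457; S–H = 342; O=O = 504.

D(S=O) ≈ 507 kJ/mol

Let D be the S=O bond energy.
Σ(broken) = 3×504 + 4×342 = 2880
Σ(formed) = 4×457 + 4×D = 1828 + 4D
ΔH = Σ(broken) − Σ(formed) = (2880) − (1828 + 4D) = +1052 − 4D
Setting this equal to −976 kJ gives 4D = 2028, so D = 507 kJ/mol.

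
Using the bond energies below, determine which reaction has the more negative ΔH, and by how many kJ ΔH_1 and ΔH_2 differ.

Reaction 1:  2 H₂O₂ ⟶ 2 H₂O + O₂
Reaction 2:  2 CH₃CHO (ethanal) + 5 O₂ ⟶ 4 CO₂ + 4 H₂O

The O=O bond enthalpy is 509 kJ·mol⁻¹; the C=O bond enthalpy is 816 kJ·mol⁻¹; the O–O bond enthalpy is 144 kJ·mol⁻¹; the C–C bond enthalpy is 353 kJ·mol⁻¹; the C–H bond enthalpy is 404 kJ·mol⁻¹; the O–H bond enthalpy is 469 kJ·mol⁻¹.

Reaction 2, by 1944 kJ

Reaction 1:
  Bonds broken (reactants):
    O–H: 4 × 469 = 1876
    O–O: 2 × 144 = 288
    Σ(broken) = 2164 kJ
  Bonds formed (products):
    O–H: 4 × 469 = 1876
    O=O: 1 × 509 = 509
    Σ(formed) = 2385 kJ
  ΔH_1 = 2164 − 2385 = −221 kJ
Reaction 2:
  Bonds broken (reactants):
    C–C: 2 × 353 = 706
    C–H: 8 × 404 = 3232
    C=O: 2 × 816 = 1632
    O=O: 5 × 509 = 2545
    Σ(broken) = 8115 kJ
  Bonds formed (products):
    C=O: 8 × 816 = 6528
    O–H: 8 × 469 = 3752
    Σ(formed) = 10280 kJ
  ΔH_2 = 8115 − 10280 = −2165 kJ
ΔH_1 − ΔH_2 = +1944 kJ, so reaction 2 has the more negative ΔH; |ΔH_1 − ΔH_2| = 1944 kJ.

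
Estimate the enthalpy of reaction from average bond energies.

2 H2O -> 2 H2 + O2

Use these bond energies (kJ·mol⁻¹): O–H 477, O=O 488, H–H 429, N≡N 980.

Bonds broken (reactants):
  O–H: 4 × 477 = 1908
  Σ(broken) = 1908 kJ
Bonds formed (products):
  H–H: 2 × 429 = 858
  O=O: 1 × 488 = 488
  Σ(formed) = 1346 kJ
ΔH = Σ(broken) − Σ(formed) = 1908 − 1346 = +562 kJ

ΔH ≈ +562 kJ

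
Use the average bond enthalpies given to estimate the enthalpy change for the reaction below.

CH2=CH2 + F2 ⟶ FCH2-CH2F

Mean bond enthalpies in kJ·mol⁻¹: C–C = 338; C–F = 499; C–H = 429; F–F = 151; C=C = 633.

Bonds broken (reactants):
  C–H: 4 × 429 = 1716
  C=C: 1 × 633 = 633
  F–F: 1 × 151 = 151
  Σ(broken) = 2500 kJ
Bonds formed (products):
  C–C: 1 × 338 = 338
  C–F: 2 × 499 = 998
  C–H: 4 × 429 = 1716
  Σ(formed) = 3052 kJ
ΔH = Σ(broken) − Σ(formed) = 2500 − 3052 = −552 kJ

ΔH ≈ −552 kJ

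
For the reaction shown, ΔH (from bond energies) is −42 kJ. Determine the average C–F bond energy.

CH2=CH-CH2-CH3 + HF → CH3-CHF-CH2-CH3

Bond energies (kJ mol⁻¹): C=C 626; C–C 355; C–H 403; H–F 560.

D(C–F) ≈ 470 kJ/mol

Let D be the C–F bond energy.
Σ(broken) = 2×355 + 8×403 + 1×626 + 1×560 = 5120
Σ(formed) = 3×355 + 1×D + 9×403 = 4692 + D
ΔH = Σ(broken) − Σ(formed) = (5120) − (4692 + D) = +428 − D
Setting this equal to −42 kJ gives D = 470 kJ/mol.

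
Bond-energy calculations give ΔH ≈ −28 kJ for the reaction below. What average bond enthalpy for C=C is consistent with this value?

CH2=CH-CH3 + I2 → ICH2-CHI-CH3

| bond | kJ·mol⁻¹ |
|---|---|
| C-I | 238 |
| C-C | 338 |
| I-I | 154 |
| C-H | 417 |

Let D be the C=C bond energy.
Σ(broken) = 1×338 + 6×417 + 1×D + 1×154 = 2994 + D
Σ(formed) = 2×338 + 6×417 + 2×238 = 3654
ΔH = Σ(broken) − Σ(formed) = (2994 + D) − (3654) = −660 + D
Setting this equal to −28 kJ gives D = 632 kJ/mol.

D(C=C) ≈ 632 kJ/mol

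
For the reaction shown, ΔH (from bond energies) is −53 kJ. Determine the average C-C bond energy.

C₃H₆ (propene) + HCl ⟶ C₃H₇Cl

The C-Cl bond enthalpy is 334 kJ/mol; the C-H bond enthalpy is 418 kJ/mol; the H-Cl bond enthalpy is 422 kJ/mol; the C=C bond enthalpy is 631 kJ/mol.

D(C-C) ≈ 354 kJ/mol

Let D be the C-C bond energy.
Σ(broken) = 1×D + 6×418 + 1×631 + 1×422 = 3561 + D
Σ(formed) = 2×D + 1×334 + 7×418 = 3260 + 2D
ΔH = Σ(broken) − Σ(formed) = (3561 + D) − (3260 + 2D) = +301 − D
Setting this equal to −53 kJ gives D = 354 kJ/mol.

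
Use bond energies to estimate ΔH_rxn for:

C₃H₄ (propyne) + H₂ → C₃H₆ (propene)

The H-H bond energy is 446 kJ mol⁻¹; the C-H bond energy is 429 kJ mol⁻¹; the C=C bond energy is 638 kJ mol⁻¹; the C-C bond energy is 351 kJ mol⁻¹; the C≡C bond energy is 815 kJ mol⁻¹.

Bonds broken (reactants):
  C≡C: 1 × 815 = 815
  C-C: 1 × 351 = 351
  C-H: 4 × 429 = 1716
  H-H: 1 × 446 = 446
  Σ(broken) = 3328 kJ
Bonds formed (products):
  C-C: 1 × 351 = 351
  C-H: 6 × 429 = 2574
  C=C: 1 × 638 = 638
  Σ(formed) = 3563 kJ
ΔH = Σ(broken) − Σ(formed) = 3328 − 3563 = −235 kJ

ΔH ≈ −235 kJ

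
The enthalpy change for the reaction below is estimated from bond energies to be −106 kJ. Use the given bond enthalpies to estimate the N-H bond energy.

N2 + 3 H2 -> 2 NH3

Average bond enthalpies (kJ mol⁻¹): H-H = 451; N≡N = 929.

Let D be the N-H bond energy.
Σ(broken) = 3×451 + 1×929 = 2282
Σ(formed) = 6×D = 6D
ΔH = Σ(broken) − Σ(formed) = (2282) − (6D) = +2282 − 6D
Setting this equal to −106 kJ gives 6D = 2388, so D = 398 kJ/mol.

D(N-H) ≈ 398 kJ/mol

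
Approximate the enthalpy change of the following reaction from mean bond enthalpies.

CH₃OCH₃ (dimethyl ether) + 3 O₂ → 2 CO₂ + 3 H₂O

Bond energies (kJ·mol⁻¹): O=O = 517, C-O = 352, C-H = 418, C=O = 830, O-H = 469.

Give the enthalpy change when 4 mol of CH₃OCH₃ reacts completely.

ΔH = −5484 kJ

Bonds broken (reactants):
  C-H: 6 × 418 = 2508
  C-O: 2 × 352 = 704
  O=O: 3 × 517 = 1551
  Σ(broken) = 4763 kJ
Bonds formed (products):
  C=O: 4 × 830 = 3320
  O-H: 6 × 469 = 2814
  Σ(formed) = 6134 kJ
ΔH = Σ(broken) − Σ(formed) = 4763 − 6134 = −1371 kJ
For 4× the reaction as written: 4 × (−1371) = −5484 kJ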